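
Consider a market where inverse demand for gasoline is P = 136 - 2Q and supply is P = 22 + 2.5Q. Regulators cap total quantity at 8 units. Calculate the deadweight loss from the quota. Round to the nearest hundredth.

676.00

Unrestricted equilibrium: Q* = (136 - 22)/(2 + 2.5) = 25.3333.
At Q = 8 the demand price is 136 - 2(8) = 120 and the supply price is 22 + 2.5(8) = 42.
Deadweight loss is the triangle between the curves from 8 to 25.3333: (1/2)(120 - 42)(25.3333 - 8) = 676.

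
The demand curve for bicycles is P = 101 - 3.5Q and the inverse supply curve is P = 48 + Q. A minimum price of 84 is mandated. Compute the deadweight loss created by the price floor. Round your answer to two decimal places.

Without the control, 101 - 3.5Q = 48 + Q so Q* = 11.7778 and P* = 59.7778.
At the floor price 84, quantity demanded is (101 - 84)/3.5 = 4.8571; demand is the short side, so Q = 4.8571 trades at P = 84.
The lost-trades triangle has base Q* - 4.8571 = 6.9206 and height equal to the gap between the curves at Q = 4.8571, which is 84 - 52.8571 = 31.1429. DWL = (1/2)(6.9206)(31.1429) = 107.7642.

107.76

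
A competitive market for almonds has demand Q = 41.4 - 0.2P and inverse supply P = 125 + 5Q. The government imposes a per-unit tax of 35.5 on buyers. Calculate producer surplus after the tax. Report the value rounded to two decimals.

54.06

Rewriting demand in inverse form: P = 207 - 5Q.
Without the tax, 207 - 5Q = 125 + 5Q so Q* = 8.2 and P* = 166.
With the tax, buyers' net willingness to pay falls by 35.5: (207 - 35.5) - 5Q = 125 + 5Q, so Q_t = 4.65. Buyers pay P_b = 183.75; sellers receive P_s = P_b - 35.5 = 148.25.
Producer surplus is the triangle above supply below P_s: (1/2)(4.65)(148.25 - 125) = 54.0562.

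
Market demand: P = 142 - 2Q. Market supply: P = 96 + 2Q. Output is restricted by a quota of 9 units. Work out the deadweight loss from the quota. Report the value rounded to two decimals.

Unrestricted equilibrium: Q* = (142 - 96)/(2 + 2) = 11.5.
At Q = 9 the demand price is 142 - 2(9) = 124 and the supply price is 96 + 2(9) = 114.
DWL = (1/2)(gap between curves at 9) x (Q* - 9) = (1/2)(10)(2.5) = 12.5.

12.50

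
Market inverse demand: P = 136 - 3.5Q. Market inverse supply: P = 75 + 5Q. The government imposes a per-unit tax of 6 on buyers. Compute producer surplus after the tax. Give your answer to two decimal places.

Pre-tax equilibrium: 136 - 3.5Q = 75 + 5Q gives Q* = 7.1765, P* = 110.8824.
A tax on buyers shifts demand down by 6: (136 - 6) - 3.5Q = 75 + 5Q, so Q_t = 6.4706. Buyers pay P_b = 113.3529; sellers receive P_s = P_b - 6 = 107.3529.
Producer surplus is the triangle above supply below P_s: (1/2)(6.4706)(107.3529 - 75) = 104.6713.

104.67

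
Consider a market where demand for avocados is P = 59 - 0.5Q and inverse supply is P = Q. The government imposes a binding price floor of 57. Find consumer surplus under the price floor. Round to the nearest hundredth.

Without the control, 59 - 0.5Q = Q so Q* = 39.3333 and P* = 39.3333.
At the floor price 57, quantity demanded is (59 - 57)/0.5 = 4; demand is the short side, so Q = 4 trades at P = 57.
CS is the triangle under demand above 57: (1/2)(4)(59 - 57) = 4.

4.00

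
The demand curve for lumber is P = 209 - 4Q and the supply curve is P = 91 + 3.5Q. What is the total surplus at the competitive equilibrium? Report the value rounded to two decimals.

Setting demand equal to supply, 118 = 7.5Q, so Q* = 15.7333 and P* = 146.0667.
CS = (1/2)(15.7333)(62.9333) = 495.0756 and PS = (1/2)(15.7333)(55.0667) = 433.1911, so total surplus = 928.2667.

928.27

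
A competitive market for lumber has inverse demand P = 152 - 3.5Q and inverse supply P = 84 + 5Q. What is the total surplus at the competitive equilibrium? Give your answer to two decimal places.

Setting demand equal to supply, 68 = 8.5Q, so Q* = 8 and P* = 124.
CS = (1/2)(8)(28) = 112 and PS = (1/2)(8)(40) = 160, so total surplus = 272.

272.00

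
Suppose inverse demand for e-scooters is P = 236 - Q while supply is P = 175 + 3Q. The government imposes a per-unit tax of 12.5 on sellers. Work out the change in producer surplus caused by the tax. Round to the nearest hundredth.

-128.32

Pre-tax equilibrium: 236 - Q = 175 + 3Q gives Q* = 15.25, P* = 220.75.
With the tax, sellers need 12.5 more per unit: 236 - Q = 175 + 3Q + 12.5, so Q_t = 12.125. Buyers pay P_b = 223.875; sellers receive P_s = P_b - 12.5 = 211.375.
PS falls from (1/2)(15.25)(45.75) = 348.8438 to (1/2)(12.125)(36.375) = 220.5234, a change of -128.3203.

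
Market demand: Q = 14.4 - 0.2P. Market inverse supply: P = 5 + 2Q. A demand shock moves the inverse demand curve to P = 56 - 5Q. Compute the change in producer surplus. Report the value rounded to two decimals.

Rewriting demand in inverse form: P = 72 - 5Q.
Initial equilibrium: Q_0 = 9.5714, P_0 = 24.1429; CS_0 = (1/2)(9.5714)(47.8571) = 229.0306, PS_0 = (1/2)(9.5714)(19.1429) = 91.6122.
New equilibrium: 56 - 5Q = 5 + 2Q gives Q_1 = 7.2857, P_1 = 19.5714; CS_1 = 132.7041, PS_1 = 53.0816.
Change in producer surplus = 53.0816 - 91.6122 = -38.5306.

-38.53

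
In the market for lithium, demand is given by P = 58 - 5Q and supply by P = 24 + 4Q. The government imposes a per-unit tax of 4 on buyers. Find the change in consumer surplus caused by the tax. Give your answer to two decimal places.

-7.90

Without the tax, 58 - 5Q = 24 + 4Q so Q* = 3.7778 and P* = 39.1111.
A tax on buyers shifts demand down by 4: (58 - 4) - 5Q = 24 + 4Q, so Q_t = 3.3333. Buyers pay P_b = 41.3333; sellers receive P_s = P_b - 4 = 37.3333.
Consumers lose the trapezoid between P* and P_b out to Q_t plus the triangle from Q_t to Q*: change in CS = 27.7778 - 35.679 = -7.9012.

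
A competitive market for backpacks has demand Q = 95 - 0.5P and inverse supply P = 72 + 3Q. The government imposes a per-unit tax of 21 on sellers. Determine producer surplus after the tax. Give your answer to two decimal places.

Rewriting demand in inverse form: P = 190 - 2Q.
Pre-tax equilibrium: 190 - 2Q = 72 + 3Q gives Q* = 23.6, P* = 142.8.
With the tax, sellers need 21 more per unit: 190 - 2Q = 72 + 3Q + 21, so Q_t = 19.4. Buyers pay P_b = 151.2; sellers receive P_s = P_b - 21 = 130.2.
PS = (1/2)(Q_t)(P_s - 72) = (1/2)(19.4)(58.2) = 564.54.

564.54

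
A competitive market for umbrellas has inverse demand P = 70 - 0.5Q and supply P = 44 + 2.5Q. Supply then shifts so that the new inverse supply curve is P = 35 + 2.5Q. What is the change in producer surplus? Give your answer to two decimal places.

Initial equilibrium: Q_0 = 8.6667, P_0 = 65.6667; CS_0 = (1/2)(8.6667)(4.3333) = 18.7778, PS_0 = (1/2)(8.6667)(21.6667) = 93.8889.
New equilibrium: 70 - 0.5Q = 35 + 2.5Q gives Q_1 = 11.6667, P_1 = 64.1667; CS_1 = 34.0278, PS_1 = 170.1389.
Change in producer surplus = 170.1389 - 93.8889 = 76.25.

76.25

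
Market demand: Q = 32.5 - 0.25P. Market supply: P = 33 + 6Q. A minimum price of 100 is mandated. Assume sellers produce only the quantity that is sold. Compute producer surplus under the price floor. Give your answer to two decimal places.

333.75

Rewriting demand in inverse form: P = 130 - 4Q.
Without the control, 130 - 4Q = 33 + 6Q so Q* = 9.7 and P* = 91.2.
At the floor price 100, quantity demanded is (130 - 100)/4 = 7.5; demand is the short side, so Q = 7.5 trades at P = 100.
The supply price at Q = 7.5 is 78. PS is the trapezoid between 100 and supply over [0, 7.5]: (1/2)[(100 - 33) + (100 - 78)](7.5) = 333.75.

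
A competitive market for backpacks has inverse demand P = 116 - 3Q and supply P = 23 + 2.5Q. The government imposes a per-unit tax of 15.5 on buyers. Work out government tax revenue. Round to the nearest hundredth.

218.41

Without the tax, 116 - 3Q = 23 + 2.5Q so Q* = 16.9091 and P* = 65.2727.
With the tax, buyers' net willingness to pay falls by 15.5: (116 - 15.5) - 3Q = 23 + 2.5Q, so Q_t = 14.0909. Buyers pay P_b = 73.7273; sellers receive P_s = P_b - 15.5 = 58.2273.
Revenue is the tax times quantity traded: 15.5 x 14.0909 = 218.4091.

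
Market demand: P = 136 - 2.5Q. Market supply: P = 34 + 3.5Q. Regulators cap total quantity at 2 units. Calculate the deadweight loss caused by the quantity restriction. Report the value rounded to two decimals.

675.00

Without the quota, 136 - 2.5Q = 34 + 3.5Q gives Q* = 17.
At Q = 2 the demand price is 136 - 2.5(2) = 131 and the supply price is 34 + 3.5(2) = 41.
DWL = (1/2)(gap between curves at 2) x (Q* - 2) = (1/2)(90)(15) = 675.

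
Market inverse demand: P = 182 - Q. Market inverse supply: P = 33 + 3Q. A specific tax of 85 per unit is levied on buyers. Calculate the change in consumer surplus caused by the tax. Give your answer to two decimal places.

Without the tax, 182 - Q = 33 + 3Q so Q* = 37.25 and P* = 144.75.
A tax on buyers shifts demand down by 85: (182 - 85) - Q = 33 + 3Q, so Q_t = 16. Buyers pay P_b = 166; sellers receive P_s = P_b - 85 = 81.
Consumers lose the trapezoid between P* and P_b out to Q_t plus the triangle from Q_t to Q*: change in CS = 128 - 693.7812 = -565.7812.

-565.78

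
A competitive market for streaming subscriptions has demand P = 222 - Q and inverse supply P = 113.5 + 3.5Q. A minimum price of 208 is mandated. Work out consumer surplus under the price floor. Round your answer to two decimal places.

Without the control, 222 - Q = 113.5 + 3.5Q so Q* = 24.1111 and P* = 197.8889.
At the floor price 208, quantity demanded is (222 - 208)/1 = 14; demand is the short side, so Q = 14 trades at P = 208.
CS is the triangle under demand above 208: (1/2)(14)(222 - 208) = 98.

98.00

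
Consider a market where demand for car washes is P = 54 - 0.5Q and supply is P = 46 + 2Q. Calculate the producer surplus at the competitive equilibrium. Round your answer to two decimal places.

10.24

Setting demand equal to supply, 8 = 2.5Q, so Q* = 3.2 and P* = 52.4.
Producer surplus is the triangle above supply below P*: (1/2)(3.2)(52.4 - 46) = (1/2)(3.2)(6.4) = 10.24.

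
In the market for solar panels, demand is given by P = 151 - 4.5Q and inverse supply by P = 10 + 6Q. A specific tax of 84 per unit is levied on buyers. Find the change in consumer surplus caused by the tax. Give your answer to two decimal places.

-339.43

Without the tax, 151 - 4.5Q = 10 + 6Q so Q* = 13.4286 and P* = 90.5714.
A tax on buyers shifts demand down by 84: (151 - 84) - 4.5Q = 10 + 6Q, so Q_t = 5.4286. Buyers pay P_b = 126.5714; sellers receive P_s = P_b - 84 = 42.5714.
CS falls from (1/2)(13.4286)(60.4286) = 405.7347 to (1/2)(5.4286)(24.4286) = 66.3061, a change of -339.4286.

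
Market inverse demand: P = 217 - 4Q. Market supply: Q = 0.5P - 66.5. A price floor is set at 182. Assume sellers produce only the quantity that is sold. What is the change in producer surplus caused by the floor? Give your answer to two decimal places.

Rewriting supply in inverse form: P = 133 + 2Q.
Without the control, 217 - 4Q = 133 + 2Q so Q* = 14 and P* = 161.
At P = 182, buyers demand (217 - 182)/4 = 8.75 while sellers would supply more, so the quantity traded is 8.75 at price 182.
PS goes from (1/2)(14)(28) = 196 to 352.1875 (computed as (182 - 133)(8.75) - (1/2)(2)(8.75)^2), a change of 156.1875.

156.19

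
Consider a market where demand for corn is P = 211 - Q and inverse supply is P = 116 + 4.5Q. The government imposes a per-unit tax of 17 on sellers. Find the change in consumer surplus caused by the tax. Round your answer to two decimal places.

-48.61

Without the tax, 211 - Q = 116 + 4.5Q so Q* = 17.2727 and P* = 193.7273.
A tax on sellers shifts supply up by 17: 211 - Q = 116 + 4.5Q + 17, so Q_t = 14.1818. Buyers pay P_b = 196.8182; sellers receive P_s = P_b - 17 = 179.8182.
CS falls from (1/2)(17.2727)(17.2727) = 149.1736 to (1/2)(14.1818)(14.1818) = 100.562, a change of -48.6116.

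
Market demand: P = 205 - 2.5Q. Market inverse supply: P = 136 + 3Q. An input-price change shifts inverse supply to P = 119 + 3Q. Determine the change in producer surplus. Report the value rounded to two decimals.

Initial equilibrium: Q_0 = 12.5455, P_0 = 173.6364; CS_0 = (1/2)(12.5455)(31.3636) = 196.7355, PS_0 = (1/2)(12.5455)(37.6364) = 236.0826.
New equilibrium: 205 - 2.5Q = 119 + 3Q gives Q_1 = 15.6364, P_1 = 165.9091; CS_1 = 305.6198, PS_1 = 366.7438.
Change in producer surplus = 366.7438 - 236.0826 = 130.6612.

130.66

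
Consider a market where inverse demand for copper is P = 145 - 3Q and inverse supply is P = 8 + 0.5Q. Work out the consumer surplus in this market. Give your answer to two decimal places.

Set 145 - 3Q = 8 + 0.5Q, which gives 137 = 3.5Q, so Q* = 39.1429 and P* = 145 - 3(39.1429) = 27.5714.
Consumer surplus is the triangle under demand above P*: (1/2)(39.1429)(145 - 27.5714) = (1/2)(39.1429)(117.4286) = 2298.2449.

2298.24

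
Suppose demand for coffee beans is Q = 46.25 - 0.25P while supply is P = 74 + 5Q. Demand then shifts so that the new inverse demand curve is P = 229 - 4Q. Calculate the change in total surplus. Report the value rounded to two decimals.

650.22

Rewriting demand in inverse form: P = 185 - 4Q.
Initial equilibrium: Q_0 = 12.3333, P_0 = 135.6667; CS_0 = (1/2)(12.3333)(49.3333) = 304.2222, PS_0 = (1/2)(12.3333)(61.6667) = 380.2778.
New equilibrium: 229 - 4Q = 74 + 5Q gives Q_1 = 17.2222, P_1 = 160.1111; CS_1 = 593.2099, PS_1 = 741.5123.
Change in total surplus = (593.2099 + 741.5123) - (304.2222 + 380.2778) = 650.2222.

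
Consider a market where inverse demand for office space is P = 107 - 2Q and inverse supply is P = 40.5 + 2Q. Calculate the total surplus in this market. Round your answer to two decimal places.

552.78

Setting demand equal to supply, 66.5 = 4Q, so Q* = 16.625 and P* = 73.75.
CS = (1/2)(16.625)(33.25) = 276.3906 and PS = (1/2)(16.625)(33.25) = 276.3906, so total surplus = 552.7812.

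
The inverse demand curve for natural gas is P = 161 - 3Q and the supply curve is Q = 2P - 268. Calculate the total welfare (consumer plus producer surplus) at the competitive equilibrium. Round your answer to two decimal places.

104.14

Rewriting supply in inverse form: P = 134 + 0.5Q.
Set 161 - 3Q = 134 + 0.5Q, which gives 27 = 3.5Q, so Q* = 7.7143 and P* = 161 - 3(7.7143) = 137.8571.
Total surplus is the full triangle between the curves from 0 to Q*: (1/2)(7.7143)(161 - 134) = 104.1429.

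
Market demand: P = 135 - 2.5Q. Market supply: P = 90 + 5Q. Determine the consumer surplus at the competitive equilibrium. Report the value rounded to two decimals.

Set 135 - 2.5Q = 90 + 5Q, which gives 45 = 7.5Q, so Q* = 6 and P* = 135 - 2.5(6) = 120.
Consumer surplus is the triangle under demand above P*: (1/2)(6)(135 - 120) = (1/2)(6)(15) = 45.

45.00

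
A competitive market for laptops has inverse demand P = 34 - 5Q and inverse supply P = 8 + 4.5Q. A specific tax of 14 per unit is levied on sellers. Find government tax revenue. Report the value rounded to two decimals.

17.68

Without the tax, 34 - 5Q = 8 + 4.5Q so Q* = 2.7368 and P* = 20.3158.
With the tax, sellers need 14 more per unit: 34 - 5Q = 8 + 4.5Q + 14, so Q_t = 1.2632. Buyers pay P_b = 27.6842; sellers receive P_s = P_b - 14 = 13.6842.
Revenue is the tax times quantity traded: 14 x 1.2632 = 17.6842.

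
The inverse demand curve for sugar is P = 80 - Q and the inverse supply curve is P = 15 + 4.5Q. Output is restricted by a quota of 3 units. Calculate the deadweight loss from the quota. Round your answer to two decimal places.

Unrestricted equilibrium: Q* = (80 - 15)/(1 + 4.5) = 11.8182.
At Q = 3 the demand price is 80 - (3) = 77 and the supply price is 15 + 4.5(3) = 28.5.
Deadweight loss is the triangle between the curves from 3 to 11.8182: (1/2)(77 - 28.5)(11.8182 - 3) = 213.8409.

213.84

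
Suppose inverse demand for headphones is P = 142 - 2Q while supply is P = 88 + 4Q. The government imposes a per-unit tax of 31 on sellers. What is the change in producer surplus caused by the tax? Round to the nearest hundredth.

Without the tax, 142 - 2Q = 88 + 4Q so Q* = 9 and P* = 124.
A tax on sellers shifts supply up by 31: 142 - 2Q = 88 + 4Q + 31, so Q_t = 3.8333. Buyers pay P_b = 134.3333; sellers receive P_s = P_b - 31 = 103.3333.
PS falls from (1/2)(9)(36) = 162 to (1/2)(3.8333)(15.3333) = 29.3889, a change of -132.6111.

-132.61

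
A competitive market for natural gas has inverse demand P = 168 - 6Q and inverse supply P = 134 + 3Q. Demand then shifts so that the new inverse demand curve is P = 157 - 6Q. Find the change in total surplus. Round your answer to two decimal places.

Initial equilibrium: Q_0 = 3.7778, P_0 = 145.3333; CS_0 = (1/2)(3.7778)(22.6667) = 42.8148, PS_0 = (1/2)(3.7778)(11.3333) = 21.4074.
New equilibrium: 157 - 6Q = 134 + 3Q gives Q_1 = 2.5556, P_1 = 141.6667; CS_1 = 19.5926, PS_1 = 9.7963.
Change in total surplus = (19.5926 + 9.7963) - (42.8148 + 21.4074) = -34.8333.

-34.83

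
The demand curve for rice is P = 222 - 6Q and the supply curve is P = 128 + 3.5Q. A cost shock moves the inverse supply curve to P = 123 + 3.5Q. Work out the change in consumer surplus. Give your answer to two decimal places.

Initial equilibrium: Q_0 = 9.8947, P_0 = 162.6316; CS_0 = (1/2)(9.8947)(59.3684) = 293.7175, PS_0 = (1/2)(9.8947)(34.6316) = 171.3352.
New equilibrium: 222 - 6Q = 123 + 3.5Q gives Q_1 = 10.4211, P_1 = 159.4737; CS_1 = 325.795, PS_1 = 190.0471.
Change in consumer surplus = 325.795 - 293.7175 = 32.0776.

32.08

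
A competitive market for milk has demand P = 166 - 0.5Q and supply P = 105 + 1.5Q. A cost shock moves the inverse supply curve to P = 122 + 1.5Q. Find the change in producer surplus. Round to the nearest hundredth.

Initial equilibrium: Q_0 = 30.5, P_0 = 150.75; CS_0 = (1/2)(30.5)(15.25) = 232.5625, PS_0 = (1/2)(30.5)(45.75) = 697.6875.
New equilibrium: 166 - 0.5Q = 122 + 1.5Q gives Q_1 = 22, P_1 = 155; CS_1 = 121, PS_1 = 363.
Change in producer surplus = 363 - 697.6875 = -334.6875.

-334.69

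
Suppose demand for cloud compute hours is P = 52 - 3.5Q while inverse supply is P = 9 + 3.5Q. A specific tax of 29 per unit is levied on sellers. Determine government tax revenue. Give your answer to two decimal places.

58.00

Without the tax, 52 - 3.5Q = 9 + 3.5Q so Q* = 6.1429 and P* = 30.5.
With the tax, sellers need 29 more per unit: 52 - 3.5Q = 9 + 3.5Q + 29, so Q_t = 2. Buyers pay P_b = 45; sellers receive P_s = P_b - 29 = 16.
Revenue is the tax times quantity traded: 29 x 2 = 58.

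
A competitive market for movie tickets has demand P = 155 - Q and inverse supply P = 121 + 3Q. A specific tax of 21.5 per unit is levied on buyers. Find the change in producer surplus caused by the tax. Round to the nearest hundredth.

Pre-tax equilibrium: 155 - Q = 121 + 3Q gives Q* = 8.5, P* = 146.5.
A tax on buyers shifts demand down by 21.5: (155 - 21.5) - Q = 121 + 3Q, so Q_t = 3.125. Buyers pay P_b = 151.875; sellers receive P_s = P_b - 21.5 = 130.375.
Producers lose the trapezoid between P_s and P* out to Q_t plus the triangle from Q_t to Q*: change in PS = 14.6484 - 108.375 = -93.7266.

-93.73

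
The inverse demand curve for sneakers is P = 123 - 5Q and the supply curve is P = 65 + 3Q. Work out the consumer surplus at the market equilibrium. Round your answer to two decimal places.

131.41

Equilibrium: 123 - 5Q = 65 + 3Q, so Q* = 7.25 and P* = 86.75.
Consumer surplus is the triangle under demand above P*: (1/2)(7.25)(123 - 86.75) = (1/2)(7.25)(36.25) = 131.4062.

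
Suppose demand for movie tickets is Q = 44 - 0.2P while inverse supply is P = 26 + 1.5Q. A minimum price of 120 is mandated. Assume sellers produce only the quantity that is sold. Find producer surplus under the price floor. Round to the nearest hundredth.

1580.00

Rewriting demand in inverse form: P = 220 - 5Q.
Without the control, 220 - 5Q = 26 + 1.5Q so Q* = 29.8462 and P* = 70.7692.
At P = 120, buyers demand (220 - 120)/5 = 20 while sellers would supply more, so the quantity traded is 20 at price 120.
The supply price at Q = 20 is 56. PS is the trapezoid between 120 and supply over [0, 20]: (1/2)[(120 - 26) + (120 - 56)](20) = 1580.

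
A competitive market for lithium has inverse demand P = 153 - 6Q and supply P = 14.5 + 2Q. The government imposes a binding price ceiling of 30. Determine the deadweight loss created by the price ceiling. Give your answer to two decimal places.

Without the control, 153 - 6Q = 14.5 + 2Q so Q* = 17.3125 and P* = 49.125.
At the ceiling price 30, quantity supplied is (30 - 14.5)/2 = 7.75; supply is the short side, so Q = 7.75 trades at P = 30.
At Q = 7.75 the demand price is 106.5 and the supply price is 30. Deadweight loss is the triangle between the curves from 7.75 to 17.3125: (1/2)(106.5 - 30)(17.3125 - 7.75) = 365.7656.

365.77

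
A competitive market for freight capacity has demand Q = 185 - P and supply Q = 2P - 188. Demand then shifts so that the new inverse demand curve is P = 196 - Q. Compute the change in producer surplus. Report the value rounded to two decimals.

235.89

Rewriting demand in inverse form: P = 185 - Q.
Rewriting supply in inverse form: P = 94 + 0.5Q.
Initial equilibrium: Q_0 = 60.6667, P_0 = 124.3333; CS_0 = (1/2)(60.6667)(60.6667) = 1840.2222, PS_0 = (1/2)(60.6667)(30.3333) = 920.1111.
New equilibrium: 196 - Q = 94 + 0.5Q gives Q_1 = 68, P_1 = 128; CS_1 = 2312, PS_1 = 1156.
Change in producer surplus = 1156 - 920.1111 = 235.8889.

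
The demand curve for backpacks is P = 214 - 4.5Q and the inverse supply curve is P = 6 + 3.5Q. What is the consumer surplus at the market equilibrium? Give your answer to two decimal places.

Set 214 - 4.5Q = 6 + 3.5Q, which gives 208 = 8Q, so Q* = 26 and P* = 214 - 4.5(26) = 97.
Consumer surplus is the triangle under demand above P*: (1/2)(26)(214 - 97) = (1/2)(26)(117) = 1521.

1521.00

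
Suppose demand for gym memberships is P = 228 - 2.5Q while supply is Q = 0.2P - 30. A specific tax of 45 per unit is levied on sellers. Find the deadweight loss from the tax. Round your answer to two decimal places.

Rewriting supply in inverse form: P = 150 + 5Q.
Without the tax, 228 - 2.5Q = 150 + 5Q so Q* = 10.4 and P* = 202.
With the tax, sellers need 45 more per unit: 228 - 2.5Q = 150 + 5Q + 45, so Q_t = 4.4. Buyers pay P_b = 217; sellers receive P_s = P_b - 45 = 172.
The welfare triangle lost has base Q* - Q_t = 6 and height t = 45, so DWL = (1/2)(6)(45) = 135.

135.00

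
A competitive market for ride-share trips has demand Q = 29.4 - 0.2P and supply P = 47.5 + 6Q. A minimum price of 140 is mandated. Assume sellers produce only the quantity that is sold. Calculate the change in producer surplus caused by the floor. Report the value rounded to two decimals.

Rewriting demand in inverse form: P = 147 - 5Q.
Without the control, 147 - 5Q = 47.5 + 6Q so Q* = 9.0455 and P* = 101.7727.
At the floor price 140, quantity demanded is (147 - 140)/5 = 1.4; demand is the short side, so Q = 1.4 trades at P = 140.
PS goes from (1/2)(9.0455)(54.2727) = 245.4607 to 123.62 (computed as (140 - 47.5)(1.4) - (1/2)(6)(1.4)^2), a change of -121.8407.

-121.84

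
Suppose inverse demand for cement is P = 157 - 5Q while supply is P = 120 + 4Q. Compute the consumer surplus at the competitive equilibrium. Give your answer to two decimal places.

42.25

Set 157 - 5Q = 120 + 4Q, which gives 37 = 9Q, so Q* = 4.1111 and P* = 157 - 5(4.1111) = 136.4444.
CS is the area between the demand curve and P* from 0 to Q*: (1/2)(4.1111)(20.5556) = 42.2531.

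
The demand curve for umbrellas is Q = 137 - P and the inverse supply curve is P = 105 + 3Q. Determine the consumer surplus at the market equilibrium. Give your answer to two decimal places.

Rewriting demand in inverse form: P = 137 - Q.
Equilibrium: 137 - Q = 105 + 3Q, so Q* = 8 and P* = 129.
CS is the area between the demand curve and P* from 0 to Q*: (1/2)(8)(8) = 32.

32.00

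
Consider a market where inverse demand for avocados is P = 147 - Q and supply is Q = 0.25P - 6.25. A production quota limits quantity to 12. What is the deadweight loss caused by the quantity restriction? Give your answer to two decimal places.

384.40

Rewriting supply in inverse form: P = 25 + 4Q.
Without the quota, 147 - Q = 25 + 4Q gives Q* = 24.4.
At Q = 12 the demand price is 147 - (12) = 135 and the supply price is 25 + 4(12) = 73.
DWL = (1/2)(gap between curves at 12) x (Q* - 12) = (1/2)(62)(12.4) = 384.4.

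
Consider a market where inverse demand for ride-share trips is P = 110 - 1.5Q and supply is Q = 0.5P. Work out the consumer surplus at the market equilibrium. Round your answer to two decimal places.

Rewriting supply in inverse form: P = 2Q.
Set 110 - 1.5Q = 2Q, which gives 110 = 3.5Q, so Q* = 31.4286 and P* = 110 - 1.5(31.4286) = 62.8571.
CS is the area between the demand curve and P* from 0 to Q*: (1/2)(31.4286)(47.1429) = 740.8163.

740.82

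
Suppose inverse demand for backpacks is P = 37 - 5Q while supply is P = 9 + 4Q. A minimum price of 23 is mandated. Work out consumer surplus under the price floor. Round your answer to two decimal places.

Free-market equilibrium: 37 - 5Q = 9 + 4Q gives Q* = 3.1111, P* = 21.4444.
At the floor price 23, quantity demanded is (37 - 23)/5 = 2.8; demand is the short side, so Q = 2.8 trades at P = 23.
CS is the triangle under demand above 23: (1/2)(2.8)(37 - 23) = 19.6.

19.60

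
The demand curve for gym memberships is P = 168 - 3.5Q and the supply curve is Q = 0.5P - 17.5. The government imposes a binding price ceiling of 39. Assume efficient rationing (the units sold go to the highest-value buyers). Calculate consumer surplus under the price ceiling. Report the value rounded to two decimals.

Rewriting supply in inverse form: P = 35 + 2Q.
Without the control, 168 - 3.5Q = 35 + 2Q so Q* = 24.1818 and P* = 83.3636.
At the ceiling price 39, quantity supplied is (39 - 35)/2 = 2; supply is the short side, so Q = 2 trades at P = 39.
The demand price at Q = 2 is 161. CS is the trapezoid between demand and 39 over [0, 2]: (1/2)[(168 - 39) + (161 - 39)](2) = 251.

251.00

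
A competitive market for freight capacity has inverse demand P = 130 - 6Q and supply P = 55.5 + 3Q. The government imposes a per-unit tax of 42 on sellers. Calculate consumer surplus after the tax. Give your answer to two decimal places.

39.12

Pre-tax equilibrium: 130 - 6Q = 55.5 + 3Q gives Q* = 8.2778, P* = 80.3333.
A tax on sellers shifts supply up by 42: 130 - 6Q = 55.5 + 3Q + 42, so Q_t = 3.6111. Buyers pay P_b = 108.3333; sellers receive P_s = P_b - 42 = 66.3333.
CS = (1/2)(Q_t)(130 - P_b) = (1/2)(3.6111)(21.6667) = 39.1204.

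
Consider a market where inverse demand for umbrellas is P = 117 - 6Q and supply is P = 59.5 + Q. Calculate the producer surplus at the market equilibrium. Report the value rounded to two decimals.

Set 117 - 6Q = 59.5 + Q, which gives 57.5 = 7Q, so Q* = 8.2143 and P* = 117 - 6(8.2143) = 67.7143.
The supply curve's price intercept is 59.5, so PS = (1/2)(Q*)(P* - 59.5) = (1/2)(8.2143)(8.2143) = 33.7372.

33.74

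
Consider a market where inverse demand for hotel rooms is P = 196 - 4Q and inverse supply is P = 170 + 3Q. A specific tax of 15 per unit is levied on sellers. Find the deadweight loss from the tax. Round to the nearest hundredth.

Pre-tax equilibrium: 196 - 4Q = 170 + 3Q gives Q* = 3.7143, P* = 181.1429.
A tax on sellers shifts supply up by 15: 196 - 4Q = 170 + 3Q + 15, so Q_t = 1.5714. Buyers pay P_b = 189.7143; sellers receive P_s = P_b - 15 = 174.7143.
Deadweight loss is the triangle between the curves from Q_t to Q*: (1/2)(3.7143 - 1.5714)(15) = 16.0714.

16.07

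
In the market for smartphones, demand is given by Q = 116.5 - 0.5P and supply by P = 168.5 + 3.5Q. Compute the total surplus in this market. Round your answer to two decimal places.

Rewriting demand in inverse form: P = 233 - 2Q.
Equilibrium: 233 - 2Q = 168.5 + 3.5Q, so Q* = 11.7273 and P* = 209.5455.
CS = (1/2)(11.7273)(23.4545) = 137.5289 and PS = (1/2)(11.7273)(41.0455) = 240.6756, so total surplus = 378.2045.

378.20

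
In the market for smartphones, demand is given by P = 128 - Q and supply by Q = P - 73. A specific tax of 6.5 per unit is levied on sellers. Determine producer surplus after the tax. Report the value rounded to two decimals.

Rewriting supply in inverse form: P = 73 + Q.
Without the tax, 128 - Q = 73 + Q so Q* = 27.5 and P* = 100.5.
A tax on sellers shifts supply up by 6.5: 128 - Q = 73 + Q + 6.5, so Q_t = 24.25. Buyers pay P_b = 103.75; sellers receive P_s = P_b - 6.5 = 97.25.
Producer surplus is the triangle above supply below P_s: (1/2)(24.25)(97.25 - 73) = 294.0312.

294.03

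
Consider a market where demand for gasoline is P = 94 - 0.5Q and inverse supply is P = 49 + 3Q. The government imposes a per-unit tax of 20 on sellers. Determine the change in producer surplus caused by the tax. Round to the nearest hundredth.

-171.43

Pre-tax equilibrium: 94 - 0.5Q = 49 + 3Q gives Q* = 12.8571, P* = 87.5714.
With the tax, sellers need 20 more per unit: 94 - 0.5Q = 49 + 3Q + 20, so Q_t = 7.1429. Buyers pay P_b = 90.4286; sellers receive P_s = P_b - 20 = 70.4286.
Producers lose the trapezoid between P_s and P* out to Q_t plus the triangle from Q_t to Q*: change in PS = 76.5306 - 247.9592 = -171.4286.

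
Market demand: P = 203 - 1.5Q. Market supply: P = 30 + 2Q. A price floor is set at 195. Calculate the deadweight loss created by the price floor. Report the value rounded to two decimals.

Without the control, 203 - 1.5Q = 30 + 2Q so Q* = 49.4286 and P* = 128.8571.
At P = 195, buyers demand (203 - 195)/1.5 = 5.3333 while sellers would supply more, so the quantity traded is 5.3333 at price 195.
At Q = 5.3333 the demand price is 195 and the supply price is 40.6667. Deadweight loss is the triangle between the curves from 5.3333 to 49.4286: (1/2)(195 - 40.6667)(49.4286 - 5.3333) = 3402.6825.

3402.68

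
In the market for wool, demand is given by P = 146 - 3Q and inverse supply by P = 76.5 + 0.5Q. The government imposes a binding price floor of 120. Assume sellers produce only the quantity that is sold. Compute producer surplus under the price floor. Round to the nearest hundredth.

Without the control, 146 - 3Q = 76.5 + 0.5Q so Q* = 19.8571 and P* = 86.4286.
At the floor price 120, quantity demanded is (146 - 120)/3 = 8.6667; demand is the short side, so Q = 8.6667 trades at P = 120.
The supply price at Q = 8.6667 is 80.8333. PS is the trapezoid between 120 and supply over [0, 8.6667]: (1/2)[(120 - 76.5) + (120 - 80.8333)](8.6667) = 358.2222.

358.22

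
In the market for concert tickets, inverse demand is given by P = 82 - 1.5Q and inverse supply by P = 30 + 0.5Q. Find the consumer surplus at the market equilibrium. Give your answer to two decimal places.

Equilibrium: 82 - 1.5Q = 30 + 0.5Q, so Q* = 26 and P* = 43.
CS is the area between the demand curve and P* from 0 to Q*: (1/2)(26)(39) = 507.

507.00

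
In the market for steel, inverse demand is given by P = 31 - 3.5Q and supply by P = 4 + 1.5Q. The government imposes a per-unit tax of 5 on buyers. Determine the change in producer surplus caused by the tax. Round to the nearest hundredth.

-7.35

Pre-tax equilibrium: 31 - 3.5Q = 4 + 1.5Q gives Q* = 5.4, P* = 12.1.
A tax on buyers shifts demand down by 5: (31 - 5) - 3.5Q = 4 + 1.5Q, so Q_t = 4.4. Buyers pay P_b = 15.6; sellers receive P_s = P_b - 5 = 10.6.
PS falls from (1/2)(5.4)(8.1) = 21.87 to (1/2)(4.4)(6.6) = 14.52, a change of -7.35.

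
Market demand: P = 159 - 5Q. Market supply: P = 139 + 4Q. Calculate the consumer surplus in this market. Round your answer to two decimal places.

Setting demand equal to supply, 20 = 9Q, so Q* = 2.2222 and P* = 147.8889.
Consumer surplus is the triangle under demand above P*: (1/2)(2.2222)(159 - 147.8889) = (1/2)(2.2222)(11.1111) = 12.3457.

12.35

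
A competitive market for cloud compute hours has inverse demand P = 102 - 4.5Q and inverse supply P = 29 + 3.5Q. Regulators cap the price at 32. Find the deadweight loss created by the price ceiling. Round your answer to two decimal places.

273.43

Without the control, 102 - 4.5Q = 29 + 3.5Q so Q* = 9.125 and P* = 60.9375.
At P = 32, sellers supply (32 - 29)/3.5 = 0.8571 while buyers want more, so the quantity traded is 0.8571 at price 32.
At Q = 0.8571 the demand price is 98.1429 and the supply price is 32. Deadweight loss is the triangle between the curves from 0.8571 to 9.125: (1/2)(98.1429 - 32)(9.125 - 0.8571) = 273.4298.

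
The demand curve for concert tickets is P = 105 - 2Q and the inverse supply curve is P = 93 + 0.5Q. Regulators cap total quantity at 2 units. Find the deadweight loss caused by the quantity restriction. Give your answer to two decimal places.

Without the quota, 105 - 2Q = 93 + 0.5Q gives Q* = 4.8.
At Q = 2 the demand price is 105 - 2(2) = 101 and the supply price is 93 + 0.5(2) = 94.
DWL = (1/2)(gap between curves at 2) x (Q* - 2) = (1/2)(7)(2.8) = 9.8.

9.80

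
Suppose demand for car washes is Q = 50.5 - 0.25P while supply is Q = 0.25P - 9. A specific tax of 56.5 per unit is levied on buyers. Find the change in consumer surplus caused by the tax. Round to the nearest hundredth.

Rewriting demand in inverse form: P = 202 - 4Q.
Rewriting supply in inverse form: P = 36 + 4Q.
Pre-tax equilibrium: 202 - 4Q = 36 + 4Q gives Q* = 20.75, P* = 119.
A tax on buyers shifts demand down by 56.5: (202 - 56.5) - 4Q = 36 + 4Q, so Q_t = 13.6875. Buyers pay P_b = 147.25; sellers receive P_s = P_b - 56.5 = 90.75.
Consumers lose the trapezoid between P* and P_b out to Q_t plus the triangle from Q_t to Q*: change in CS = 374.6953 - 861.125 = -486.4297.

-486.43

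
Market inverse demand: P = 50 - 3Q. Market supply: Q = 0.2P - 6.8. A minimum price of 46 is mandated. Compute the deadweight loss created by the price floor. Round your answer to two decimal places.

Rewriting supply in inverse form: P = 34 + 5Q.
Free-market equilibrium: 50 - 3Q = 34 + 5Q gives Q* = 2, P* = 44.
At P = 46, buyers demand (50 - 46)/3 = 1.3333 while sellers would supply more, so the quantity traded is 1.3333 at price 46.
At Q = 1.3333 the demand price is 46 and the supply price is 40.6667. Deadweight loss is the triangle between the curves from 1.3333 to 2: (1/2)(46 - 40.6667)(2 - 1.3333) = 1.7778.

1.78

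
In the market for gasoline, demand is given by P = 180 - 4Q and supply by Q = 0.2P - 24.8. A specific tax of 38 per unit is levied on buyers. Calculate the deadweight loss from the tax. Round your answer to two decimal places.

Rewriting supply in inverse form: P = 124 + 5Q.
Pre-tax equilibrium: 180 - 4Q = 124 + 5Q gives Q* = 6.2222, P* = 155.1111.
With the tax, buyers' net willingness to pay falls by 38: (180 - 38) - 4Q = 124 + 5Q, so Q_t = 2. Buyers pay P_b = 172; sellers receive P_s = P_b - 38 = 134.
Deadweight loss is the triangle between the curves from Q_t to Q*: (1/2)(6.2222 - 2)(38) = 80.2222.

80.22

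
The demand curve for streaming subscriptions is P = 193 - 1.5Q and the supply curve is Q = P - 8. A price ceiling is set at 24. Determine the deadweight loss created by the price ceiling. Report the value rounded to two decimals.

4205.00

Rewriting supply in inverse form: P = 8 + Q.
Without the control, 193 - 1.5Q = 8 + Q so Q* = 74 and P* = 82.
At the ceiling price 24, quantity supplied is (24 - 8)/1 = 16; supply is the short side, so Q = 16 trades at P = 24.
At Q = 16 the demand price is 169 and the supply price is 24. Deadweight loss is the triangle between the curves from 16 to 74: (1/2)(169 - 24)(74 - 16) = 4205.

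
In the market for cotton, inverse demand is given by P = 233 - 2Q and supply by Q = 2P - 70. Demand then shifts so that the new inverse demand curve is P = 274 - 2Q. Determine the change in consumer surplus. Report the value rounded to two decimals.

Rewriting supply in inverse form: P = 35 + 0.5Q.
Initial equilibrium: Q_0 = 79.2, P_0 = 74.6; CS_0 = (1/2)(79.2)(158.4) = 6272.64, PS_0 = (1/2)(79.2)(39.6) = 1568.16.
New equilibrium: 274 - 2Q = 35 + 0.5Q gives Q_1 = 95.6, P_1 = 82.8; CS_1 = 9139.36, PS_1 = 2284.84.
Change in consumer surplus = 9139.36 - 6272.64 = 2866.72.

2866.72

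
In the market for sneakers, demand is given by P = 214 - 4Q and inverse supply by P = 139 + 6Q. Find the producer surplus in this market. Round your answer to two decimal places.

Set 214 - 4Q = 139 + 6Q, which gives 75 = 10Q, so Q* = 7.5 and P* = 214 - 4(7.5) = 184.
The supply curve's price intercept is 139, so PS = (1/2)(Q*)(P* - 139) = (1/2)(7.5)(45) = 168.75.

168.75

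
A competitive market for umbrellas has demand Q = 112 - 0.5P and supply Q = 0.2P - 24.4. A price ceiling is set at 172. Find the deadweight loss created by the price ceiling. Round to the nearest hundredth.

Rewriting demand in inverse form: P = 224 - 2Q.
Rewriting supply in inverse form: P = 122 + 5Q.
Free-market equilibrium: 224 - 2Q = 122 + 5Q gives Q* = 14.5714, P* = 194.8571.
At P = 172, sellers supply (172 - 122)/5 = 10 while buyers want more, so the quantity traded is 10 at price 172.
The lost-trades triangle has base Q* - 10 = 4.5714 and height equal to the gap between the curves at Q = 10, which is 204 - 172 = 32. DWL = (1/2)(4.5714)(32) = 73.1429.

73.14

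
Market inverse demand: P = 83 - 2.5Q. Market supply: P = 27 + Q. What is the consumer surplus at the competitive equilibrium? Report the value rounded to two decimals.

Set 83 - 2.5Q = 27 + Q, which gives 56 = 3.5Q, so Q* = 16 and P* = 83 - 2.5(16) = 43.
Consumer surplus is the triangle under demand above P*: (1/2)(16)(83 - 43) = (1/2)(16)(40) = 320.

320.00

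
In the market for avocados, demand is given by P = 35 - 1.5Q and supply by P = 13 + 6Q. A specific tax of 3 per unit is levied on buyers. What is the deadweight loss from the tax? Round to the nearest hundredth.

Pre-tax equilibrium: 35 - 1.5Q = 13 + 6Q gives Q* = 2.9333, P* = 30.6.
With the tax, buyers' net willingness to pay falls by 3: (35 - 3) - 1.5Q = 13 + 6Q, so Q_t = 2.5333. Buyers pay P_b = 31.2; sellers receive P_s = P_b - 3 = 28.2.
The welfare triangle lost has base Q* - Q_t = 0.4 and height t = 3, so DWL = (1/2)(0.4)(3) = 0.6.

0.60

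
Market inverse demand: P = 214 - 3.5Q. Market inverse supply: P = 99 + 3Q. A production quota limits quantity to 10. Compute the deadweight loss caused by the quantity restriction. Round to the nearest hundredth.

192.31

Without the quota, 214 - 3.5Q = 99 + 3Q gives Q* = 17.6923.
At Q = 10 the demand price is 214 - 3.5(10) = 179 and the supply price is 99 + 3(10) = 129.
DWL = (1/2)(gap between curves at 10) x (Q* - 10) = (1/2)(50)(7.6923) = 192.3077.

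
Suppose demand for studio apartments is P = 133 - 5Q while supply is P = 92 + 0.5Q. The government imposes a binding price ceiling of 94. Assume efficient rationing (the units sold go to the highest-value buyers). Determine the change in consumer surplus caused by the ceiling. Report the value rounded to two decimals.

-22.93

Free-market equilibrium: 133 - 5Q = 92 + 0.5Q gives Q* = 7.4545, P* = 95.7273.
At the ceiling price 94, quantity supplied is (94 - 92)/0.5 = 4; supply is the short side, so Q = 4 trades at P = 94.
CS goes from (1/2)(7.4545)(37.2727) = 138.9256 to 116 (computed as (133 - 94)(4) - (1/2)(5)(4)^2), a change of -22.9256.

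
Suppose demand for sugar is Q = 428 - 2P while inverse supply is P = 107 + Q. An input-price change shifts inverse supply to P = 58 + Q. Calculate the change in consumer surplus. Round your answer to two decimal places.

Rewriting demand in inverse form: P = 214 - 0.5Q.
Initial equilibrium: Q_0 = 71.3333, P_0 = 178.3333; CS_0 = (1/2)(71.3333)(35.6667) = 1272.1111, PS_0 = (1/2)(71.3333)(71.3333) = 2544.2222.
New equilibrium: 214 - 0.5Q = 58 + Q gives Q_1 = 104, P_1 = 162; CS_1 = 2704, PS_1 = 5408.
Change in consumer surplus = 2704 - 1272.1111 = 1431.8889.

1431.89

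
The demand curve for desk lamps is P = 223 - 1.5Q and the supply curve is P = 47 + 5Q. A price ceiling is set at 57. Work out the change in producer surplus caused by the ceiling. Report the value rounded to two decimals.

-1822.90

Without the control, 223 - 1.5Q = 47 + 5Q so Q* = 27.0769 and P* = 182.3846.
At P = 57, sellers supply (57 - 47)/5 = 2 while buyers want more, so the quantity traded is 2 at price 57.
PS goes from (1/2)(27.0769)(135.3846) = 1832.8994 to 10 (computed as (57 - 47)(2) - (1/2)(5)(2)^2), a change of -1822.8994.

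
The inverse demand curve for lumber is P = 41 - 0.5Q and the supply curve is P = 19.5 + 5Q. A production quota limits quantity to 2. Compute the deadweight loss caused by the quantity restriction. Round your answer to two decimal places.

10.02

Without the quota, 41 - 0.5Q = 19.5 + 5Q gives Q* = 3.9091.
At Q = 2 the demand price is 41 - 0.5(2) = 40 and the supply price is 19.5 + 5(2) = 29.5.
DWL = (1/2)(gap between curves at 2) x (Q* - 2) = (1/2)(10.5)(1.9091) = 10.0227.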